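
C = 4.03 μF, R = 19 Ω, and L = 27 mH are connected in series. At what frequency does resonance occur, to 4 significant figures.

482.5 Hz

ω₀ = 1/√(LC) = 1/√(0.027 × 4.03e-06) = 3032 rad/s
f₀ = ω₀/(2π) = 482.5 Hz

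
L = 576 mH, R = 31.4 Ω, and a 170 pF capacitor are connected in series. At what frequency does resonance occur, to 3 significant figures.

16.1 kHz

ω₀ = 1/√(LC) = 1/√(0.576 × 1.7e-10) = 101100 rad/s
f₀ = ω₀/(2π) = 16.1 kHz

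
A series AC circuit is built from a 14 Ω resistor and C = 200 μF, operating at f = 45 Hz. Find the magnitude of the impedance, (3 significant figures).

22.6 Ω

ω = 2πf = 282.7 rad/s
X_C = 1/(ωC) = 17.7 Ω
Z = 14.0 − j17.7 Ω
|Z| = √(14.0² + 17.7²) = 22.6 Ω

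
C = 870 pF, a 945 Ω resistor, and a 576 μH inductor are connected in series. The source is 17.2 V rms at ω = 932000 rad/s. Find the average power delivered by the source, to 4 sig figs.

X_L = ωL = 536.8 Ω
X_C = 1/(ωC) = 1233 Ω
Net reactance X = X_L − X_C = -696.5 Ω
Z = 945.0 − j696.5 Ω
|Z| = √(945.0² + 696.5²) = 1174 Ω
∠Z = arctan(-696.5/945.0) = -36.39°
I = V/|Z| = 14.65 mA
P = VI cos φ = 17.2 × 0.01465 × cos(-36.39°) = 202.9 mW

202.9 mW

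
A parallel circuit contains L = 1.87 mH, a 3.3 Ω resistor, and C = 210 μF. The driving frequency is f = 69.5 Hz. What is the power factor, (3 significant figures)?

0.258

ω = 2πf = 436.7 rad/s
X_L = ωL = 0.817 Ω
X_C = 1/(ωC) = 10.9 Ω
Parallel: admittances add. Y = 1/R + 1/(jωL) + jωC
Y = (0.303 − j1.13) S
|Y| = 1.17 S → |Z| = 1/|Y| = 0.853 Ω, ∠Z = −∠Y = 75.0°
cos φ = cos(75.0°) = 0.258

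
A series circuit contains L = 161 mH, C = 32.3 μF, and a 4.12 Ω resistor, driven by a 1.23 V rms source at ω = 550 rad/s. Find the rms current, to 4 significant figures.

37.82 mA

X_L = ωL = 88.55 Ω
X_C = 1/(ωC) = 56.29 Ω
Net reactance X = X_L − X_C = 32.26 Ω
Z = 4.120 + j32.26 Ω
|Z| = √(4.120² + 32.26²) = 32.52 Ω
I = V/|Z| = 1.23/32.52 = 37.82 mA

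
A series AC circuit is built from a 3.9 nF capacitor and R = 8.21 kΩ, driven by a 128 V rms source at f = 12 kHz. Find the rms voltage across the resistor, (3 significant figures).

118 V

ω = 2πf = 75400 rad/s
X_C = 1/(ωC) = 3400 Ω
Z = 8210 − j3400 Ω
|Z| = √(8210² + 3400²) = 8890 Ω
I = V/|Z| = 14.4 mA
V_R = I·|Z_R| = 0.0144 × 8210 = 118 V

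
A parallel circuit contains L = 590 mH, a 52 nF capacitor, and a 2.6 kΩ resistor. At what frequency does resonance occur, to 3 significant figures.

ω₀ = 1/√(LC) = 1/√(0.59 × 5.2e-08) = 5709 rad/s
f₀ = ω₀/(2π) = 909 Hz

909 Hz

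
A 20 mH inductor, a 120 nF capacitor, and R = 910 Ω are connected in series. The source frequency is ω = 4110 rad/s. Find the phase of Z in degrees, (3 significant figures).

-64.9°

X_L = ωL = 82.2 Ω
X_C = 1/(ωC) = 2030 Ω
Net reactance X = X_L − X_C = -1950 Ω
Z = 910 − j1950 Ω
|Z| = √(910² + 1950²) = 2150 Ω
∠Z = arctan(-1950/910) = -64.9°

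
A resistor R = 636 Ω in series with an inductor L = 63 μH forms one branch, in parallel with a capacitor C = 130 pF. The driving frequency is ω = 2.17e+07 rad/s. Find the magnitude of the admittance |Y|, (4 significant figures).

X_L = ωL = 1367 Ω
X_C = 1/(ωC) = 354.5 Ω
Branch 1 (R+jX_L): Z₁ = 636.0 + j1367 Ω, |Z₁| = 1508 Ω
Branch 2 (−jX_C): Z₂ = −j354.5 Ω
Parallel: Z = Z₁Z₂/(Z₁+Z₂), |Z| = 447.0 Ω, ∠Z = -82.82°
|Y| = 1/|Z| = 2.237 mS

2.237 mS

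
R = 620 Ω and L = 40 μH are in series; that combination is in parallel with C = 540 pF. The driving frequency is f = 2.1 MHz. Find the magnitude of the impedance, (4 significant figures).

156.3 Ω

ω = 2πf = 1.319e+07 rad/s
X_L = ωL = 527.8 Ω
X_C = 1/(ωC) = 140.3 Ω
Branch 1 (R+jX_L): Z₁ = 620.0 + j527.8 Ω, |Z₁| = 814.2 Ω
Branch 2 (−jX_C): Z₂ = −j140.3 Ω
Parallel: Z = Z₁Z₂/(Z₁+Z₂), |Z| = 156.3 Ω, ∠Z = -81.59°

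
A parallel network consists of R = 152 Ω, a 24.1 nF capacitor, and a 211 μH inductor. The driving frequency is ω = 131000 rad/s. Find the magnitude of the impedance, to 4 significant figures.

29.70 Ω

X_L = ωL = 27.64 Ω
X_C = 1/(ωC) = 316.7 Ω
Parallel: admittances add. Y = 1/R + 1/(jωL) + jωC
Y = (0.006579 − j0.03302) S
|Y| = 0.03367 S → |Z| = 1/|Y| = 29.70 Ω, ∠Z = −∠Y = 78.73°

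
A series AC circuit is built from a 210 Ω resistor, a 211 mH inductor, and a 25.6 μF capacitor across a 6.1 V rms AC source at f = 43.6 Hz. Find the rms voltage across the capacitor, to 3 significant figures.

3.84 V

ω = 2πf = 273.9 rad/s
X_L = ωL = 57.8 Ω
X_C = 1/(ωC) = 143 Ω
Net reactance X = X_L − X_C = -84.8 Ω
Z = 210 − j84.8 Ω
|Z| = √(210² + 84.8²) = 226 Ω
I = V/|Z| = 26.9 mA
V_C = I·|Z_C| = 0.0269 × 143 = 3.84 V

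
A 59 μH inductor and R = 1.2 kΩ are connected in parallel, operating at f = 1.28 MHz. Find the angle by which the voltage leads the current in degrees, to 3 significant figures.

ω = 2πf = 8.042e+06 rad/s
X_L = ωL = 475 Ω
Parallel: admittances add. Y = 1/R + 1/(jωL)
Y = (0.000833 − j0.00211) S
|Y| = 0.00227 S → |Z| = 1/|Y| = 441 Ω, ∠Z = −∠Y = 68.4°

68.4°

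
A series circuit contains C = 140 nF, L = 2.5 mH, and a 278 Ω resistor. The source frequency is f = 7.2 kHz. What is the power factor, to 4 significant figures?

0.9873

ω = 2πf = 45240 rad/s
X_L = ωL = 113.1 Ω
X_C = 1/(ωC) = 157.9 Ω
Net reactance X = X_L − X_C = -44.79 Ω
Z = 278.0 − j44.79 Ω
|Z| = √(278.0² + 44.79²) = 281.6 Ω
∠Z = arctan(-44.79/278.0) = -9.153°
cos φ = cos(-9.153°) = 0.9873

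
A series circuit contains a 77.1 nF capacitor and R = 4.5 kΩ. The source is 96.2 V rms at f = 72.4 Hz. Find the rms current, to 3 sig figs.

3.33 mA

ω = 2πf = 454.9 rad/s
X_C = 1/(ωC) = 28500 Ω
Z = 4500 − j28500 Ω
|Z| = √(4500² + 28500²) = 28900 Ω
I = V/|Z| = 96.2/28900 = 3.33 mA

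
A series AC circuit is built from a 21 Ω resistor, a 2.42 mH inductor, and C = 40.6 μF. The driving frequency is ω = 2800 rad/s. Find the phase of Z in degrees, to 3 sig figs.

-5.50°

X_L = ωL = 6.78 Ω
X_C = 1/(ωC) = 8.80 Ω
Net reactance X = X_L − X_C = -2.02 Ω
Z = 21.0 − j2.02 Ω
|Z| = √(21.0² + 2.02²) = 21.1 Ω
∠Z = arctan(-2.02/21.0) = -5.50°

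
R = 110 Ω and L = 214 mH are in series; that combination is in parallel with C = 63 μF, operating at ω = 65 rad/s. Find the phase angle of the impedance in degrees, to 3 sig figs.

-18.3°

X_L = ωL = 13.9 Ω
X_C = 1/(ωC) = 244 Ω
Branch 1 (R+jX_L): Z₁ = 110 + j13.9 Ω, |Z₁| = 111 Ω
Branch 2 (−jX_C): Z₂ = −j244 Ω
Parallel: Z = Z₁Z₂/(Z₁+Z₂), |Z| = 106 Ω, ∠Z = -18.3°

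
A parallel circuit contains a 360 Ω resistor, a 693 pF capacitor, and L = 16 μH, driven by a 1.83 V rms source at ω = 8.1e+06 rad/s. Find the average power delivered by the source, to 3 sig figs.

X_L = ωL = 130 Ω
X_C = 1/(ωC) = 178 Ω
Parallel: admittances add. Y = 1/R + 1/(jωL) + jωC
Y = (0.00278 − j0.00210) S
|Y| = 0.00348 S → |Z| = 1/|Y| = 287 Ω, ∠Z = −∠Y = 37.1°
I = V/|Z| = 6.38 mA
P = VI cos φ = 1.83 × 0.00638 × cos(37.1°) = 9.30 mW

9.30 mW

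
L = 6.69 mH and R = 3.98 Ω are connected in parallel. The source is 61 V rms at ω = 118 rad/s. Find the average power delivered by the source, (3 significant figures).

X_L = ωL = 0.789 Ω
Parallel: admittances add. Y = 1/R + 1/(jωL)
Y = (0.251 − j1.27) S
|Y| = 1.29 S → |Z| = 1/|Y| = 0.774 Ω, ∠Z = −∠Y = 78.8°
I = V/|Z| = 78.8 A
P = VI cos φ = 61 × 78.8 × cos(78.8°) = 935 W

935 W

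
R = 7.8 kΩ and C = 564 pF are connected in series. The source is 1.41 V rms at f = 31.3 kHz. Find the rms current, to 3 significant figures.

ω = 2πf = 196700 rad/s
X_C = 1/(ωC) = 9020 Ω
Z = 7800 − j9020 Ω
|Z| = √(7800² + 9020²) = 11900 Ω
I = V/|Z| = 1.41/11900 = 118 μA

118 μA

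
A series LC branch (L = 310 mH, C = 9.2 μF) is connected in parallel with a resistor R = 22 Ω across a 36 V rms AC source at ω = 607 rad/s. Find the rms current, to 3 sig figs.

4.28 A

X_L = ωL = 188 Ω
X_C = 1/(ωC) = 179 Ω
Branch 1: Z₁ = R = 22.0 Ω
Branch 2 (series LC): Z₂ = j(X_L − X_C) = j9.10 Ω
Parallel: Z = Z₁Z₂/(Z₁+Z₂), |Z| = 8.41 Ω, ∠Z = 67.5°
I = V/|Z| = 36/8.41 = 4.28 A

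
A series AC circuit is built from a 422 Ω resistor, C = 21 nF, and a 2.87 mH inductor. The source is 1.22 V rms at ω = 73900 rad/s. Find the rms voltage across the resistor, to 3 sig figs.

0.852 V

X_L = ωL = 212 Ω
X_C = 1/(ωC) = 644 Ω
Net reactance X = X_L − X_C = -432 Ω
Z = 422 − j432 Ω
|Z| = √(422² + 432²) = 604 Ω
I = V/|Z| = 2.02 mA
V_R = I·|Z_R| = 0.00202 × 422 = 0.852 V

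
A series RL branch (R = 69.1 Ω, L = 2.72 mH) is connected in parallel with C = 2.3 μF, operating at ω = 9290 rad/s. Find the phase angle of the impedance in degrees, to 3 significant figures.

-52.6°

X_L = ωL = 25.3 Ω
X_C = 1/(ωC) = 46.8 Ω
Branch 1 (R+jX_L): Z₁ = 69.1 + j25.3 Ω, |Z₁| = 73.6 Ω
Branch 2 (−jX_C): Z₂ = −j46.8 Ω
Parallel: Z = Z₁Z₂/(Z₁+Z₂), |Z| = 47.6 Ω, ∠Z = -52.6°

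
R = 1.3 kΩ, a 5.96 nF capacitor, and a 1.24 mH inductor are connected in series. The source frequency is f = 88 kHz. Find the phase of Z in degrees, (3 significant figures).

16.4°

ω = 2πf = 552900 rad/s
X_L = ωL = 686 Ω
X_C = 1/(ωC) = 303 Ω
Net reactance X = X_L − X_C = 382 Ω
Z = 1300 + j382 Ω
|Z| = √(1300² + 382²) = 1360 Ω
∠Z = arctan(382/1300) = 16.4°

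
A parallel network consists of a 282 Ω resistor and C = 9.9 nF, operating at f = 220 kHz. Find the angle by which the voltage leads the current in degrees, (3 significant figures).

ω = 2πf = 1.382e+06 rad/s
X_C = 1/(ωC) = 73.1 Ω
Parallel: admittances add. Y = 1/R + jωC
Y = (0.00355 + j0.0137) S
|Y| = 0.0141 S → |Z| = 1/|Y| = 70.7 Ω, ∠Z = −∠Y = -75.5°

-75.5°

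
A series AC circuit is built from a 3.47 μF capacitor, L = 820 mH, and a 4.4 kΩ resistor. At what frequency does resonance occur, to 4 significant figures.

ω₀ = 1/√(LC) = 1/√(0.82 × 3.47e-06) = 592.8 rad/s
f₀ = ω₀/(2π) = 94.35 Hz

94.35 Hz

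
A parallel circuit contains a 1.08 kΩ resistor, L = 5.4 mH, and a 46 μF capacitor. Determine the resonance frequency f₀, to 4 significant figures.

319.3 Hz

ω₀ = 1/√(LC) = 1/√(0.0054 × 4.6e-05) = 2006 rad/s
f₀ = ω₀/(2π) = 319.3 Hz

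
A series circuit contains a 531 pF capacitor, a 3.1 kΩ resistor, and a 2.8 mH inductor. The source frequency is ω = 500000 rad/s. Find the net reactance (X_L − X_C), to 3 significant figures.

X_L = ωL = 1400 Ω
X_C = 1/(ωC) = 3770 Ω
X = 1400 − 3770 = -2370 Ω

-2370 Ω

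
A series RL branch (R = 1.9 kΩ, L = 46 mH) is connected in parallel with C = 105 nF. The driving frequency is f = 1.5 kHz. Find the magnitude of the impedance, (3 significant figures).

992 Ω

ω = 2πf = 9425 rad/s
X_L = ωL = 434 Ω
X_C = 1/(ωC) = 1010 Ω
Branch 1 (R+jX_L): Z₁ = 1900 + j434 Ω, |Z₁| = 1950 Ω
Branch 2 (−jX_C): Z₂ = −j1010 Ω
Parallel: Z = Z₁Z₂/(Z₁+Z₂), |Z| = 992 Ω, ∠Z = -60.3°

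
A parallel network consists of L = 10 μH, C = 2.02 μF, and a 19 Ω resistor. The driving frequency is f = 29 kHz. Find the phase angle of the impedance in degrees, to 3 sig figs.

ω = 2πf = 182200 rad/s
X_L = ωL = 1.82 Ω
X_C = 1/(ωC) = 2.72 Ω
Parallel: admittances add. Y = 1/R + 1/(jωL) + jωC
Y = (0.0526 − j0.181) S
|Y| = 0.188 S → |Z| = 1/|Y| = 5.31 Ω, ∠Z = −∠Y = 73.8°

73.8°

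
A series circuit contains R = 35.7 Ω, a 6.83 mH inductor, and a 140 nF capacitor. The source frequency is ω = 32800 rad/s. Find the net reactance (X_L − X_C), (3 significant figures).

X_L = ωL = 224 Ω
X_C = 1/(ωC) = 218 Ω
X = 224 − 218 = 6.25 Ω

6.25 Ω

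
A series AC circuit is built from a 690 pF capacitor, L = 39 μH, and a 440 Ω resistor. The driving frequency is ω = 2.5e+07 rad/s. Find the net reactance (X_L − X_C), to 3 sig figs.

X_L = ωL = 975 Ω
X_C = 1/(ωC) = 58.0 Ω
X = 975 − 58.0 = 917 Ω

917 Ω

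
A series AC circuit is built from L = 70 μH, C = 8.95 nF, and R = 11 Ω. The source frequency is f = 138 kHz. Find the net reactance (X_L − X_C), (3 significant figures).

ω = 2πf = 867100 rad/s
X_L = ωL = 60.7 Ω
X_C = 1/(ωC) = 129 Ω
X = 60.7 − 129 = -68.2 Ω

-68.2 Ω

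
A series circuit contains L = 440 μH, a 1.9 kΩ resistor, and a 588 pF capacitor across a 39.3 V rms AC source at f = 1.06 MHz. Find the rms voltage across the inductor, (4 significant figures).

35.10 V

ω = 2πf = 6.66e+06 rad/s
X_L = ωL = 2930 Ω
X_C = 1/(ωC) = 255.4 Ω
Net reactance X = X_L − X_C = 2675 Ω
Z = 1900 + j2675 Ω
|Z| = √(1900² + 2675²) = 3281 Ω
I = V/|Z| = 11.98 mA
V_L = I·|Z_L| = 0.01198 × 2930 = 35.10 V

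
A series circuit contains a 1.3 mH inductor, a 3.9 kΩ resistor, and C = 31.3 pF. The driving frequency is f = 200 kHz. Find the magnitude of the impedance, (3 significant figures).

24100 Ω

ω = 2πf = 1.257e+06 rad/s
X_L = ωL = 1630 Ω
X_C = 1/(ωC) = 25400 Ω
Net reactance X = X_L − X_C = -23800 Ω
Z = 3900 − j23800 Ω
|Z| = √(3900² + 23800²) = 24100 Ω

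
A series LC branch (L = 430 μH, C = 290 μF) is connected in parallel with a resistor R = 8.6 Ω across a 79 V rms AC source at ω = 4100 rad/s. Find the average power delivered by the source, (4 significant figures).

X_L = ωL = 1.763 Ω
X_C = 1/(ωC) = 0.8410 Ω
Branch 1: Z₁ = R = 8.600 Ω
Branch 2 (series LC): Z₂ = j(X_L − X_C) = j0.9220 Ω
Parallel: Z = Z₁Z₂/(Z₁+Z₂), |Z| = 0.9167 Ω, ∠Z = 83.88°
I = V/|Z| = 86.18 A
P = VI cos φ = 79 × 86.18 × cos(83.88°) = 725.7 W

725.7 W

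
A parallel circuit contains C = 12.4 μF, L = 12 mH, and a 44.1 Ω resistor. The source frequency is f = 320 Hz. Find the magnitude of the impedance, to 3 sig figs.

ω = 2πf = 2011 rad/s
X_L = ωL = 24.1 Ω
X_C = 1/(ωC) = 40.1 Ω
Parallel: admittances add. Y = 1/R + 1/(jωL) + jωC
Y = (0.0227 − j0.0165) S
|Y| = 0.0281 S → |Z| = 1/|Y| = 35.6 Ω, ∠Z = −∠Y = 36.1°

35.6 Ω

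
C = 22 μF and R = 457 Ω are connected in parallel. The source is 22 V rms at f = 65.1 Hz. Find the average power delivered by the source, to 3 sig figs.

ω = 2πf = 409.0 rad/s
X_C = 1/(ωC) = 111 Ω
Parallel: admittances add. Y = 1/R + jωC
Y = (0.00219 + j0.00900) S
|Y| = 0.00926 S → |Z| = 1/|Y| = 108 Ω, ∠Z = −∠Y = -76.3°
I = V/|Z| = 204 mA
P = VI cos φ = 22 × 0.204 × cos(-76.3°) = 1.06 W

1.06 W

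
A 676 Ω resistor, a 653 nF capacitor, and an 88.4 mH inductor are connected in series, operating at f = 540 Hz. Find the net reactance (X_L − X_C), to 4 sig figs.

ω = 2πf = 3393 rad/s
X_L = ωL = 299.9 Ω
X_C = 1/(ωC) = 451.3 Ω
X = 299.9 − 451.3 = -151.4 Ω

-151.4 Ω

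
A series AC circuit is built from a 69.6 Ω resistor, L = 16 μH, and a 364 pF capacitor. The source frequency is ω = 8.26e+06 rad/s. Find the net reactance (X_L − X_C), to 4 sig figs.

X_L = ωL = 132.2 Ω
X_C = 1/(ωC) = 332.6 Ω
X = 132.2 − 332.6 = -200.4 Ω

-200.4 Ω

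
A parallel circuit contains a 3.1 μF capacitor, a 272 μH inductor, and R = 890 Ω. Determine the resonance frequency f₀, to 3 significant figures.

5.48 kHz

ω₀ = 1/√(LC) = 1/√(0.000272 × 3.1e-06) = 34440 rad/s
f₀ = ω₀/(2π) = 5.48 kHz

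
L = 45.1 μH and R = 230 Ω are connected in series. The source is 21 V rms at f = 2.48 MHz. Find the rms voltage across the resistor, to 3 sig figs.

ω = 2πf = 1.558e+07 rad/s
X_L = ωL = 703 Ω
Z = 230 + j703 Ω
|Z| = √(230² + 703²) = 739 Ω
I = V/|Z| = 28.4 mA
V_R = I·|Z_R| = 0.0284 × 230 = 6.53 V

6.53 V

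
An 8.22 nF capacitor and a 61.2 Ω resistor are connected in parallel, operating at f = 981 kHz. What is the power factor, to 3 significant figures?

0.307

ω = 2πf = 6.164e+06 rad/s
X_C = 1/(ωC) = 19.7 Ω
Parallel: admittances add. Y = 1/R + jωC
Y = (0.0163 + j0.0507) S
|Y| = 0.0532 S → |Z| = 1/|Y| = 18.8 Ω, ∠Z = −∠Y = -72.1°
cos φ = cos(-72.1°) = 0.307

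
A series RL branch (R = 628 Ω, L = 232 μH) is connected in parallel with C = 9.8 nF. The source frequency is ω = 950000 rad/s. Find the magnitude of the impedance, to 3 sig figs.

112 Ω

X_L = ωL = 220 Ω
X_C = 1/(ωC) = 107 Ω
Branch 1 (R+jX_L): Z₁ = 628 + j220 Ω, |Z₁| = 666 Ω
Branch 2 (−jX_C): Z₂ = −j107 Ω
Parallel: Z = Z₁Z₂/(Z₁+Z₂), |Z| = 112 Ω, ∠Z = -80.9°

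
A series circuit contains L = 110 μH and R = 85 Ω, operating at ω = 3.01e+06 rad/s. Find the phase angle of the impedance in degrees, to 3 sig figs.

X_L = ωL = 331 Ω
Z = 85.0 + j331 Ω
|Z| = √(85.0² + 331²) = 342 Ω
∠Z = arctan(331/85.0) = 75.6°

75.6°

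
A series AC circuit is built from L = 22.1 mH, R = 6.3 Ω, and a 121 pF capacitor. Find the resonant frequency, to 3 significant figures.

97.3 kHz

ω₀ = 1/√(LC) = 1/√(0.0221 × 1.21e-10) = 611500 rad/s
f₀ = ω₀/(2π) = 97.3 kHz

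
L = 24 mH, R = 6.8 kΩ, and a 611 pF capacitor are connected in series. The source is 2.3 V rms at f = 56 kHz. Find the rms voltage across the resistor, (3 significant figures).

2.01 V

ω = 2πf = 351900 rad/s
X_L = ωL = 8440 Ω
X_C = 1/(ωC) = 4650 Ω
Net reactance X = X_L − X_C = 3790 Ω
Z = 6800 + j3790 Ω
|Z| = √(6800² + 3790²) = 7790 Ω
I = V/|Z| = 295 μA
V_R = I·|Z_R| = 0.000295 × 6800 = 2.01 V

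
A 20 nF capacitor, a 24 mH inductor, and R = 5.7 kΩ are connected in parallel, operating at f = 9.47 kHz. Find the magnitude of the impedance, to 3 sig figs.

1920 Ω

ω = 2πf = 59500 rad/s
X_L = ωL = 1430 Ω
X_C = 1/(ωC) = 840 Ω
Parallel: admittances add. Y = 1/R + 1/(jωL) + jωC
Y = (0.000175 + j0.000490) S
|Y| = 0.000520 S → |Z| = 1/|Y| = 1920 Ω, ∠Z = −∠Y = -70.3°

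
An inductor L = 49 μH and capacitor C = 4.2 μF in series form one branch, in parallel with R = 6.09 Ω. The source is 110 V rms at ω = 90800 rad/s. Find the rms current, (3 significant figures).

X_L = ωL = 4.45 Ω
X_C = 1/(ωC) = 2.62 Ω
Branch 1: Z₁ = R = 6.09 Ω
Branch 2 (series LC): Z₂ = j(X_L − X_C) = j1.83 Ω
Parallel: Z = Z₁Z₂/(Z₁+Z₂), |Z| = 1.75 Ω, ∠Z = 73.3°
I = V/|Z| = 110/1.75 = 62.9 A

62.9 A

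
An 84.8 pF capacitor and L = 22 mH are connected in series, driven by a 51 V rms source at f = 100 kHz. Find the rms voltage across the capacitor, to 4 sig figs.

ω = 2πf = 628300 rad/s
X_L = ωL = 13820 Ω
X_C = 1/(ωC) = 18770 Ω
Net reactance X = X_L − X_C = -4945 Ω
Z = − j4945 Ω
|Z| = √(0² + 4945²) = 4945 Ω
I = V/|Z| = 10.31 mA
V_C = I·|Z_C| = 0.01031 × 18770 = 193.6 V

193.6 V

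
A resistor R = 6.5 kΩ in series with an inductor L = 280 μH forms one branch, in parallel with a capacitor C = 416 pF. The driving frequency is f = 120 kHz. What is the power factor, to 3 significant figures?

0.446

ω = 2πf = 754000 rad/s
X_L = ωL = 211 Ω
X_C = 1/(ωC) = 3190 Ω
Branch 1 (R+jX_L): Z₁ = 6500 + j211 Ω, |Z₁| = 6500 Ω
Branch 2 (−jX_C): Z₂ = −j3190 Ω
Parallel: Z = Z₁Z₂/(Z₁+Z₂), |Z| = 2900 Ω, ∠Z = -63.5°
cos φ = cos(-63.5°) = 0.446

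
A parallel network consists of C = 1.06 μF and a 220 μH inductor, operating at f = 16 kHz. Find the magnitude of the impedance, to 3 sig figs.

16.3 Ω

ω = 2πf = 100500 rad/s
X_L = ωL = 22.1 Ω
X_C = 1/(ωC) = 9.38 Ω
Parallel: admittances add. Y = 1/(jωL) + jωC
Y = (0 + j0.0613) S
|Y| = 0.0613 S → |Z| = 1/|Y| = 16.3 Ω, ∠Z = −∠Y = -90.0°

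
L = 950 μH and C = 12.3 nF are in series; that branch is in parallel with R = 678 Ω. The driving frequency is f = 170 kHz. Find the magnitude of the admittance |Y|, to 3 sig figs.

ω = 2πf = 1.068e+06 rad/s
X_L = ωL = 1010 Ω
X_C = 1/(ωC) = 76.1 Ω
Branch 1: Z₁ = R = 678 Ω
Branch 2 (series LC): Z₂ = j(X_L − X_C) = j939 Ω
Parallel: Z = Z₁Z₂/(Z₁+Z₂), |Z| = 550 Ω, ∠Z = 35.8°
|Y| = 1/|Z| = 1.82 mS

1.82 mS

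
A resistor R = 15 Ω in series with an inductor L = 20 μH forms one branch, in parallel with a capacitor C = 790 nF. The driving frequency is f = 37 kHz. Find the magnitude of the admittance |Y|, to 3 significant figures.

ω = 2πf = 232500 rad/s
X_L = ωL = 4.65 Ω
X_C = 1/(ωC) = 5.44 Ω
Branch 1 (R+jX_L): Z₁ = 15.0 + j4.65 Ω, |Z₁| = 15.7 Ω
Branch 2 (−jX_C): Z₂ = −j5.44 Ω
Parallel: Z = Z₁Z₂/(Z₁+Z₂), |Z| = 5.69 Ω, ∠Z = -69.7°
|Y| = 1/|Z| = 176 mS

176 mS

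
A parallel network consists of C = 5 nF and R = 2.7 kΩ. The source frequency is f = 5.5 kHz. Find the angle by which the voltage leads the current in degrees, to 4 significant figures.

-25.01°

ω = 2πf = 34560 rad/s
X_C = 1/(ωC) = 5787 Ω
Parallel: admittances add. Y = 1/R + jωC
Y = (0.0003704 + j0.0001728) S
|Y| = 0.0004087 S → |Z| = 1/|Y| = 2447 Ω, ∠Z = −∠Y = -25.01°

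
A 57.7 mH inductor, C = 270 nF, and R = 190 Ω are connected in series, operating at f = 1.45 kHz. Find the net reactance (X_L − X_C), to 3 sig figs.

119 Ω

ω = 2πf = 9111 rad/s
X_L = ωL = 526 Ω
X_C = 1/(ωC) = 407 Ω
X = 526 − 407 = 119 Ω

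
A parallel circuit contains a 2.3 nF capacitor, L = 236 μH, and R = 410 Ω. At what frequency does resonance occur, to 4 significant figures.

216.0 kHz

ω₀ = 1/√(LC) = 1/√(0.000236 × 2.3e-09) = 1.357e+06 rad/s
f₀ = ω₀/(2π) = 216.0 kHz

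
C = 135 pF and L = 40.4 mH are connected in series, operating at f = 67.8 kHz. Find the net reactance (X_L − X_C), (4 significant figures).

-177.9 Ω

ω = 2πf = 426000 rad/s
X_L = ωL = 17210 Ω
X_C = 1/(ωC) = 17390 Ω
X = 17210 − 17390 = -177.9 Ω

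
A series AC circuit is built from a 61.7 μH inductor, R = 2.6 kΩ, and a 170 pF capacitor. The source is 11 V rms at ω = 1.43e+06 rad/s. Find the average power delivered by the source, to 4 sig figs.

X_L = ωL = 88.23 Ω
X_C = 1/(ωC) = 4114 Ω
Net reactance X = X_L − X_C = -4025 Ω
Z = 2600 − j4025 Ω
|Z| = √(2600² + 4025²) = 4792 Ω
∠Z = arctan(-4025/2600) = -57.14°
I = V/|Z| = 2.296 mA
P = VI cos φ = 11 × 0.002296 × cos(-57.14°) = 13.70 mW

13.70 mW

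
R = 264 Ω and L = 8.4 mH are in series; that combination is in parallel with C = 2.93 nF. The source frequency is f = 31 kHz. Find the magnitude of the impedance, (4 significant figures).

10070 Ω

ω = 2πf = 194800 rad/s
X_L = ωL = 1636 Ω
X_C = 1/(ωC) = 1752 Ω
Branch 1 (R+jX_L): Z₁ = 264.0 + j1636 Ω, |Z₁| = 1657 Ω
Branch 2 (−jX_C): Z₂ = −j1752 Ω
Parallel: Z = Z₁Z₂/(Z₁+Z₂), |Z| = 10070 Ω, ∠Z = 14.57°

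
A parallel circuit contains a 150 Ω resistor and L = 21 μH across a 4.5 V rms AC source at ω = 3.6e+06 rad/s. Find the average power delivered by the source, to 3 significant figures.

X_L = ωL = 75.6 Ω
Parallel: admittances add. Y = 1/R + 1/(jωL)
Y = (0.00667 − j0.0132) S
|Y| = 0.0148 S → |Z| = 1/|Y| = 67.5 Ω, ∠Z = −∠Y = 63.3°
I = V/|Z| = 66.7 mA
P = VI cos φ = 4.5 × 0.0667 × cos(63.3°) = 135 mW

135 mW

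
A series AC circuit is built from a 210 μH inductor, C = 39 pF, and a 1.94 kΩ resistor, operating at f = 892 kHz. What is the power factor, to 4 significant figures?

0.4958

ω = 2πf = 5.605e+06 rad/s
X_L = ωL = 1177 Ω
X_C = 1/(ωC) = 4575 Ω
Net reactance X = X_L − X_C = -3398 Ω
Z = 1940 − j3398 Ω
|Z| = √(1940² + 3398²) = 3913 Ω
∠Z = arctan(-3398/1940) = -60.28°
cos φ = cos(-60.28°) = 0.4958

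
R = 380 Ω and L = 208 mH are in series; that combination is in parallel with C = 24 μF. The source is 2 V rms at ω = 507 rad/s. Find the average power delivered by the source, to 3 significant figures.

X_L = ωL = 105 Ω
X_C = 1/(ωC) = 82.2 Ω
Branch 1 (R+jX_L): Z₁ = 380 + j105 Ω, |Z₁| = 394 Ω
Branch 2 (−jX_C): Z₂ = −j82.2 Ω
Parallel: Z = Z₁Z₂/(Z₁+Z₂), |Z| = 85.1 Ω, ∠Z = -78.0°
I = V/|Z| = 23.5 mA
P = VI cos φ = 2 × 0.0235 × cos(-78.0°) = 9.77 mW

9.77 mW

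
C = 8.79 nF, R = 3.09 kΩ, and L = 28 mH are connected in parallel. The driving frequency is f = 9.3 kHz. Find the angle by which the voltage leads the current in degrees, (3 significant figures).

ω = 2πf = 58430 rad/s
X_L = ωL = 1640 Ω
X_C = 1/(ωC) = 1950 Ω
Parallel: admittances add. Y = 1/R + 1/(jωL) + jωC
Y = (0.000324 − j9.76e-05) S
|Y| = 0.000338 S → |Z| = 1/|Y| = 2960 Ω, ∠Z = −∠Y = 16.8°

16.8°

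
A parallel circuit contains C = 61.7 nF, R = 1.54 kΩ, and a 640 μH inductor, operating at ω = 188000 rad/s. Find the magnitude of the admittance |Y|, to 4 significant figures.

X_L = ωL = 120.3 Ω
X_C = 1/(ωC) = 86.21 Ω
Parallel: admittances add. Y = 1/R + 1/(jωL) + jωC
Y = (0.0006494 + j0.003288) S
|Y| = 0.003352 S → |Z| = 1/|Y| = 298.3 Ω, ∠Z = −∠Y = -78.83°

3.352 mS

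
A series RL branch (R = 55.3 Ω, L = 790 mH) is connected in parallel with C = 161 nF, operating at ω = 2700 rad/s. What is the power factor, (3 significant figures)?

0.338

X_L = ωL = 2130 Ω
X_C = 1/(ωC) = 2300 Ω
Branch 1 (R+jX_L): Z₁ = 55.3 + j2130 Ω, |Z₁| = 2130 Ω
Branch 2 (−jX_C): Z₂ = −j2300 Ω
Parallel: Z = Z₁Z₂/(Z₁+Z₂), |Z| = 27800 Ω, ∠Z = 70.2°
cos φ = cos(70.2°) = 0.338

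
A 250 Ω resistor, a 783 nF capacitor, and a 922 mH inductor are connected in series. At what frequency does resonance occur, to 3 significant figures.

ω₀ = 1/√(LC) = 1/√(0.922 × 7.83e-07) = 1177 rad/s
f₀ = ω₀/(2π) = 187 Hz

187 Hz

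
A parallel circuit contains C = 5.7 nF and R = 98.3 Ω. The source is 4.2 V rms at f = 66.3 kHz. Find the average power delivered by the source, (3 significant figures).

179 mW

ω = 2πf = 416600 rad/s
X_C = 1/(ωC) = 421 Ω
Parallel: admittances add. Y = 1/R + jωC
Y = (0.0102 + j0.00237) S
|Y| = 0.0104 S → |Z| = 1/|Y| = 95.7 Ω, ∠Z = −∠Y = -13.1°
I = V/|Z| = 43.9 mA
P = VI cos φ = 4.2 × 0.0439 × cos(-13.1°) = 179 mW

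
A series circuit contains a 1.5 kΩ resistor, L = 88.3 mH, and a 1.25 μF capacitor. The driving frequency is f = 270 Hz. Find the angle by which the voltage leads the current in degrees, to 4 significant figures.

ω = 2πf = 1696 rad/s
X_L = ωL = 149.8 Ω
X_C = 1/(ωC) = 471.6 Ω
Net reactance X = X_L − X_C = -321.8 Ω
Z = 1500 − j321.8 Ω
|Z| = √(1500² + 321.8²) = 1534 Ω
∠Z = arctan(-321.8/1500) = -12.11°

-12.11°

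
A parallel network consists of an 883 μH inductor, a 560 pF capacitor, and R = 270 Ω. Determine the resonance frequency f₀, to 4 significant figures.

ω₀ = 1/√(LC) = 1/√(0.000883 × 5.6e-10) = 1.422e+06 rad/s
f₀ = ω₀/(2π) = 226.3 kHz

226.3 kHz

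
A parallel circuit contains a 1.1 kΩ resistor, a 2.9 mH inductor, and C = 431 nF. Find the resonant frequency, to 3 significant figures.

4.50 kHz

ω₀ = 1/√(LC) = 1/√(0.0029 × 4.31e-07) = 28290 rad/s
f₀ = ω₀/(2π) = 4.50 kHz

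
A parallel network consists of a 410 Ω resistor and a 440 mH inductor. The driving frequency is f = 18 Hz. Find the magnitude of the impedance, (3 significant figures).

ω = 2πf = 113.1 rad/s
X_L = ωL = 49.8 Ω
Parallel: admittances add. Y = 1/R + 1/(jωL)
Y = (0.00244 − j0.0201) S
|Y| = 0.0202 S → |Z| = 1/|Y| = 49.4 Ω, ∠Z = −∠Y = 83.1°

49.4 Ω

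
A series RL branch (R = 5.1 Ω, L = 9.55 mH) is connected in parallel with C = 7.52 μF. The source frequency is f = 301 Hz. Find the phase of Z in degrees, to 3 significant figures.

ω = 2πf = 1891 rad/s
X_L = ωL = 18.1 Ω
X_C = 1/(ωC) = 70.3 Ω
Branch 1 (R+jX_L): Z₁ = 5.10 + j18.1 Ω, |Z₁| = 18.8 Ω
Branch 2 (−jX_C): Z₂ = −j70.3 Ω
Parallel: Z = Z₁Z₂/(Z₁+Z₂), |Z| = 25.1 Ω, ∠Z = 68.7°

68.7°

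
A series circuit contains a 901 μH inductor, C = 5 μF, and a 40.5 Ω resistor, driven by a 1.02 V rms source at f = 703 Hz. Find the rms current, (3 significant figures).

ω = 2πf = 4417 rad/s
X_L = ωL = 3.98 Ω
X_C = 1/(ωC) = 45.3 Ω
Net reactance X = X_L − X_C = -41.3 Ω
Z = 40.5 − j41.3 Ω
|Z| = √(40.5² + 41.3²) = 57.8 Ω
I = V/|Z| = 1.02/57.8 = 17.6 mA

17.6 mA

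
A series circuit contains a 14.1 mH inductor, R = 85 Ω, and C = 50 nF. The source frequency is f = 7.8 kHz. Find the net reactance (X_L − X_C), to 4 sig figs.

ω = 2πf = 49010 rad/s
X_L = ωL = 691.0 Ω
X_C = 1/(ωC) = 408.1 Ω
X = 691.0 − 408.1 = 282.9 Ω

282.9 Ω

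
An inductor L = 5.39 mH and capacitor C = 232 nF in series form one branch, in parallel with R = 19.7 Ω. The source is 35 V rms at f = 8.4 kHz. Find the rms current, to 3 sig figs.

1.79 A

ω = 2πf = 52780 rad/s
X_L = ωL = 284 Ω
X_C = 1/(ωC) = 81.7 Ω
Branch 1: Z₁ = R = 19.7 Ω
Branch 2 (series LC): Z₂ = j(X_L − X_C) = j203 Ω
Parallel: Z = Z₁Z₂/(Z₁+Z₂), |Z| = 19.6 Ω, ∠Z = 5.55°
I = V/|Z| = 35/19.6 = 1.79 A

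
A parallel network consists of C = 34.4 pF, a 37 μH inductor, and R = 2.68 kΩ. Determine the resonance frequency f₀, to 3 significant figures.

4.46 MHz

ω₀ = 1/√(LC) = 1/√(3.7e-05 × 3.44e-11) = 2.803e+07 rad/s
f₀ = ω₀/(2π) = 4.46 MHz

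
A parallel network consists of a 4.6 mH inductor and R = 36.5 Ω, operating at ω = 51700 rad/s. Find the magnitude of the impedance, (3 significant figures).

36.1 Ω

X_L = ωL = 238 Ω
Parallel: admittances add. Y = 1/R + 1/(jωL)
Y = (0.0274 − j0.00420) S
|Y| = 0.0277 S → |Z| = 1/|Y| = 36.1 Ω, ∠Z = −∠Y = 8.73°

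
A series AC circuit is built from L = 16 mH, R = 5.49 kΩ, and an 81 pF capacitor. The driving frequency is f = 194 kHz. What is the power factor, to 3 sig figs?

0.505

ω = 2πf = 1.219e+06 rad/s
X_L = ωL = 19500 Ω
X_C = 1/(ωC) = 10100 Ω
Net reactance X = X_L − X_C = 9370 Ω
Z = 5490 + j9370 Ω
|Z| = √(5490² + 9370²) = 10900 Ω
∠Z = arctan(9370/5490) = 59.6°
cos φ = cos(59.6°) = 0.505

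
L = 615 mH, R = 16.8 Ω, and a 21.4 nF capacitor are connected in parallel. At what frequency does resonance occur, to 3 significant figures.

ω₀ = 1/√(LC) = 1/√(0.615 × 2.14e-08) = 8717 rad/s
f₀ = ω₀/(2π) = 1.39 kHz

1.39 kHz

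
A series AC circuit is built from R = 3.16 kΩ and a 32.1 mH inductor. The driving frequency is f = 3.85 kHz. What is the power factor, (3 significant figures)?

ω = 2πf = 24190 rad/s
X_L = ωL = 777 Ω
Z = 3160 + j777 Ω
|Z| = √(3160² + 777²) = 3250 Ω
∠Z = arctan(777/3160) = 13.8°
cos φ = cos(13.8°) = 0.971

0.971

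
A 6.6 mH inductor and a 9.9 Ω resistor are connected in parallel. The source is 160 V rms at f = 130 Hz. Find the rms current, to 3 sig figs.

ω = 2πf = 816.8 rad/s
X_L = ωL = 5.39 Ω
Parallel: admittances add. Y = 1/R + 1/(jωL)
Y = (0.101 − j0.185) S
|Y| = 0.211 S → |Z| = 1/|Y| = 4.73 Ω, ∠Z = −∠Y = 61.4°
I = V/|Z| = 160/4.73 = 33.8 A

33.8 A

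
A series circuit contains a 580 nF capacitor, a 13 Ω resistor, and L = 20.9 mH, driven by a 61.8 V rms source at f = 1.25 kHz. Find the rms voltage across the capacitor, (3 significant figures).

239 V

ω = 2πf = 7854 rad/s
X_L = ωL = 164 Ω
X_C = 1/(ωC) = 220 Ω
Net reactance X = X_L − X_C = -55.4 Ω
Z = 13.0 − j55.4 Ω
|Z| = √(13.0² + 55.4²) = 56.9 Ω
I = V/|Z| = 1.09 A
V_C = I·|Z_C| = 1.09 × 220 = 239 V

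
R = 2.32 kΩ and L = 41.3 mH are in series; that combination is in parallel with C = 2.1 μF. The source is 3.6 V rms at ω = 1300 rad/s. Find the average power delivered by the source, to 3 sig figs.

X_L = ωL = 53.7 Ω
X_C = 1/(ωC) = 366 Ω
Branch 1 (R+jX_L): Z₁ = 2320 + j53.7 Ω, |Z₁| = 2320 Ω
Branch 2 (−jX_C): Z₂ = −j366 Ω
Parallel: Z = Z₁Z₂/(Z₁+Z₂), |Z| = 363 Ω, ∠Z = -81.0°
I = V/|Z| = 9.91 mA
P = VI cos φ = 3.6 × 0.00991 × cos(-81.0°) = 5.58 mW

5.58 mW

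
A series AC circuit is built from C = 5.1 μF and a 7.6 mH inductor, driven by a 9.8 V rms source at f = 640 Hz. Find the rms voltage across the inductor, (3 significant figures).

16.5 V

ω = 2πf = 4021 rad/s
X_L = ωL = 30.6 Ω
X_C = 1/(ωC) = 48.8 Ω
Net reactance X = X_L − X_C = -18.2 Ω
Z = − j18.2 Ω
|Z| = √(0² + 18.2²) = 18.2 Ω
I = V/|Z| = 538 mA
V_L = I·|Z_L| = 0.538 × 30.6 = 16.5 V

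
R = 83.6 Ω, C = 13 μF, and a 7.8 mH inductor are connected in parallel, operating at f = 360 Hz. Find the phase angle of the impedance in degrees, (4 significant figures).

ω = 2πf = 2262 rad/s
X_L = ωL = 17.64 Ω
X_C = 1/(ωC) = 34.01 Ω
Parallel: admittances add. Y = 1/R + 1/(jωL) + jωC
Y = (0.01196 − j0.02727) S
|Y| = 0.02978 S → |Z| = 1/|Y| = 33.58 Ω, ∠Z = −∠Y = 66.32°

66.32°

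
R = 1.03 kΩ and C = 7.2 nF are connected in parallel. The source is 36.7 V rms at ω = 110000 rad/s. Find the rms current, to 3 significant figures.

X_C = 1/(ωC) = 1260 Ω
Parallel: admittances add. Y = 1/R + jωC
Y = (0.000971 + j0.000792) S
|Y| = 0.00125 S → |Z| = 1/|Y| = 798 Ω, ∠Z = −∠Y = -39.2°
I = V/|Z| = 36.7/798 = 46.0 mA

46.0 mA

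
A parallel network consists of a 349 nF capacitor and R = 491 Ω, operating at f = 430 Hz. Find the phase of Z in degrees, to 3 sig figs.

ω = 2πf = 2702 rad/s
X_C = 1/(ωC) = 1060 Ω
Parallel: admittances add. Y = 1/R + jωC
Y = (0.00204 + j0.000943) S
|Y| = 0.00224 S → |Z| = 1/|Y| = 446 Ω, ∠Z = −∠Y = -24.8°

-24.8°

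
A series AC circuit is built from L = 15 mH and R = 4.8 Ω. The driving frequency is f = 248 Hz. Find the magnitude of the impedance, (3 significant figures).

ω = 2πf = 1558 rad/s
X_L = ωL = 23.4 Ω
Z = 4.80 + j23.4 Ω
|Z| = √(4.80² + 23.4²) = 23.9 Ω

23.9 Ω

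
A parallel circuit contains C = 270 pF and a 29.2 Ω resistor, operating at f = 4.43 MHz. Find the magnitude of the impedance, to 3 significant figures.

28.5 Ω

ω = 2πf = 2.783e+07 rad/s
X_C = 1/(ωC) = 133 Ω
Parallel: admittances add. Y = 1/R + jωC
Y = (0.0342 + j0.00752) S
|Y| = 0.0351 S → |Z| = 1/|Y| = 28.5 Ω, ∠Z = −∠Y = -12.4°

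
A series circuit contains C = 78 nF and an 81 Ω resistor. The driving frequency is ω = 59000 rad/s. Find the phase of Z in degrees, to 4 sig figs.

-69.56°

X_C = 1/(ωC) = 217.3 Ω
Z = 81.00 − j217.3 Ω
|Z| = √(81.00² + 217.3²) = 231.9 Ω
∠Z = arctan(-217.3/81.00) = -69.56°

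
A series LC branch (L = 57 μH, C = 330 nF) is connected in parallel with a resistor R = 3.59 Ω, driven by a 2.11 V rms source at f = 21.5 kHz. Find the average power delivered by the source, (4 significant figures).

ω = 2πf = 135100 rad/s
X_L = ωL = 7.700 Ω
X_C = 1/(ωC) = 22.43 Ω
Branch 1: Z₁ = R = 3.590 Ω
Branch 2 (series LC): Z₂ = j(X_L − X_C) = −j14.73 Ω
Parallel: Z = Z₁Z₂/(Z₁+Z₂), |Z| = 3.488 Ω, ∠Z = -13.70°
I = V/|Z| = 604.9 mA
P = VI cos φ = 2.11 × 0.6049 × cos(-13.70°) = 1.240 W

1.240 W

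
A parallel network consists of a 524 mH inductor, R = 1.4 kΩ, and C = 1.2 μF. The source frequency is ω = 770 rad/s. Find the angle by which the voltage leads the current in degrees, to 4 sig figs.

65.32°

X_L = ωL = 403.5 Ω
X_C = 1/(ωC) = 1082 Ω
Parallel: admittances add. Y = 1/R + 1/(jωL) + jωC
Y = (0.0007143 − j0.001554) S
|Y| = 0.001711 S → |Z| = 1/|Y| = 584.6 Ω, ∠Z = −∠Y = 65.32°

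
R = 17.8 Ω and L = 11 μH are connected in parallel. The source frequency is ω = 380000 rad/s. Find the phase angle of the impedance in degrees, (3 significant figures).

76.8°

X_L = ωL = 4.18 Ω
Parallel: admittances add. Y = 1/R + 1/(jωL)
Y = (0.0562 − j0.239) S
|Y| = 0.246 S → |Z| = 1/|Y| = 4.07 Ω, ∠Z = −∠Y = 76.8°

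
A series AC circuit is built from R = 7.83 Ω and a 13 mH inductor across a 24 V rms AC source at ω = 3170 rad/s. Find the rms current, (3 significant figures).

X_L = ωL = 41.2 Ω
Z = 7.83 + j41.2 Ω
|Z| = √(7.83² + 41.2²) = 41.9 Ω
I = V/|Z| = 24/41.9 = 572 mA

572 mA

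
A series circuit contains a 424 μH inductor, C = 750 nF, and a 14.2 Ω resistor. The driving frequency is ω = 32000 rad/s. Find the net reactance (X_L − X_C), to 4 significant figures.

X_L = ωL = 13.57 Ω
X_C = 1/(ωC) = 41.67 Ω
X = 13.57 − 41.67 = -28.10 Ω

-28.10 Ω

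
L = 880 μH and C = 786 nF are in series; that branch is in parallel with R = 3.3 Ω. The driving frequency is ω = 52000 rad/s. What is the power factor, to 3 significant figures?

0.988

X_L = ωL = 45.8 Ω
X_C = 1/(ωC) = 24.5 Ω
Branch 1: Z₁ = R = 3.30 Ω
Branch 2 (series LC): Z₂ = j(X_L − X_C) = j21.3 Ω
Parallel: Z = Z₁Z₂/(Z₁+Z₂), |Z| = 3.26 Ω, ∠Z = 8.81°
cos φ = cos(8.81°) = 0.988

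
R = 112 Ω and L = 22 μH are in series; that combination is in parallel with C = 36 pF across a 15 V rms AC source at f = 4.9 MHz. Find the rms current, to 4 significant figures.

6.085 mA

ω = 2πf = 3.079e+07 rad/s
X_L = ωL = 677.3 Ω
X_C = 1/(ωC) = 902.2 Ω
Branch 1 (R+jX_L): Z₁ = 112.0 + j677.3 Ω, |Z₁| = 686.5 Ω
Branch 2 (−jX_C): Z₂ = −j902.2 Ω
Parallel: Z = Z₁Z₂/(Z₁+Z₂), |Z| = 2465 Ω, ∠Z = 54.14°
I = V/|Z| = 15/2465 = 6.085 mA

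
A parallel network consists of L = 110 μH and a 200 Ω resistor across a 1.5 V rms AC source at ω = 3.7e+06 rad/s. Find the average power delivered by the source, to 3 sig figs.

X_L = ωL = 407 Ω
Parallel: admittances add. Y = 1/R + 1/(jωL)
Y = (0.00500 − j0.00246) S
|Y| = 0.00557 S → |Z| = 1/|Y| = 179 Ω, ∠Z = −∠Y = 26.2°
I = V/|Z| = 8.36 mA
P = VI cos φ = 1.5 × 0.00836 × cos(26.2°) = 11.3 mW

11.3 mW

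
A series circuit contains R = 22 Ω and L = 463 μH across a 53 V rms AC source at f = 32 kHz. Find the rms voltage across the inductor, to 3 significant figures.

ω = 2πf = 201100 rad/s
X_L = ωL = 93.1 Ω
Z = 22.0 + j93.1 Ω
|Z| = √(22.0² + 93.1²) = 95.7 Ω
I = V/|Z| = 554 mA
V_L = I·|Z_L| = 0.554 × 93.1 = 51.6 V

51.6 V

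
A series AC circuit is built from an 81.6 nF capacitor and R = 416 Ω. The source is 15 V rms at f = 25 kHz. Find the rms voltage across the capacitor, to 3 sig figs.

ω = 2πf = 157100 rad/s
X_C = 1/(ωC) = 78.0 Ω
Z = 416 − j78.0 Ω
|Z| = √(416² + 78.0²) = 423 Ω
I = V/|Z| = 35.4 mA
V_C = I·|Z_C| = 0.0354 × 78.0 = 2.76 V

2.76 V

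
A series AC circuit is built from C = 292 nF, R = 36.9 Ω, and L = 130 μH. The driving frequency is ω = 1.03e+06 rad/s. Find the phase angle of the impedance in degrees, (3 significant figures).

74.2°

X_L = ωL = 134 Ω
X_C = 1/(ωC) = 3.32 Ω
Net reactance X = X_L − X_C = 131 Ω
Z = 36.9 + j131 Ω
|Z| = √(36.9² + 131²) = 136 Ω
∠Z = arctan(131/36.9) = 74.2°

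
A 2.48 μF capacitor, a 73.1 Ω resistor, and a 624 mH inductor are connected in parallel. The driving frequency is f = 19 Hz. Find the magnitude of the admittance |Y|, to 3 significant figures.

19.0 mS

ω = 2πf = 119.4 rad/s
X_L = ωL = 74.5 Ω
X_C = 1/(ωC) = 3380 Ω
Parallel: admittances add. Y = 1/R + 1/(jωL) + jωC
Y = (0.0137 − j0.0131) S
|Y| = 0.0190 S → |Z| = 1/|Y| = 52.7 Ω, ∠Z = −∠Y = 43.8°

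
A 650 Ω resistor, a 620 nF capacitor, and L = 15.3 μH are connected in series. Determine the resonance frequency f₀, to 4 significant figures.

ω₀ = 1/√(LC) = 1/√(1.53e-05 × 6.2e-07) = 324700 rad/s
f₀ = ω₀/(2π) = 51.67 kHz

51.67 kHz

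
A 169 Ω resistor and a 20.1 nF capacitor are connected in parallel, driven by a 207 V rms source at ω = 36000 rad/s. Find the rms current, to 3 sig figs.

1.23 A

X_C = 1/(ωC) = 1380 Ω
Parallel: admittances add. Y = 1/R + jωC
Y = (0.00592 + j0.000724) S
|Y| = 0.00596 S → |Z| = 1/|Y| = 168 Ω, ∠Z = −∠Y = -6.97°
I = V/|Z| = 207/168 = 1.23 A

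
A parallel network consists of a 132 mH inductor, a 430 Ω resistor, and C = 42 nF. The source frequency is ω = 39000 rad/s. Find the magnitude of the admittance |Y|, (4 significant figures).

2.737 mS

X_L = ωL = 5148 Ω
X_C = 1/(ωC) = 610.5 Ω
Parallel: admittances add. Y = 1/R + 1/(jωL) + jωC
Y = (0.002326 + j0.001444) S
|Y| = 0.002737 S → |Z| = 1/|Y| = 365.3 Ω, ∠Z = −∠Y = -31.83°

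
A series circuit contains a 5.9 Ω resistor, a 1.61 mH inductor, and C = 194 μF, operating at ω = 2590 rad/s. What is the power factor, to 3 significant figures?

X_L = ωL = 4.17 Ω
X_C = 1/(ωC) = 1.99 Ω
Net reactance X = X_L − X_C = 2.18 Ω
Z = 5.90 + j2.18 Ω
|Z| = √(5.90² + 2.18²) = 6.29 Ω
∠Z = arctan(2.18/5.90) = 20.3°
cos φ = cos(20.3°) = 0.938

0.938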